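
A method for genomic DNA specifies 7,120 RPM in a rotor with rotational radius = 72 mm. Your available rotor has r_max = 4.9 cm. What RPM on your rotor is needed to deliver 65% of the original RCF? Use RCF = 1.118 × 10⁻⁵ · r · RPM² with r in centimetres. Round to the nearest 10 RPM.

≈ 6960 RPM

Original rotor: r = 72 mm = 7.2 cm
RCF = 1.118 × 10⁻⁵ × r × N²
RCF_original = 1.118 × 10⁻⁵ × 7.2 × (7120)² = 1.118 × 10⁻⁵ × 7.2 × 50,694,400 ≈ 4,080.7 × g
Target RCF = 0.65 × 4,080.7 ≈ 2,652.5 × g
2,652.5 = 1.118 × 10⁻⁵ × 4.9 × N²
N² = 2,652.5 / (5.4782 × 10⁻⁵) = 48,419,189
N ≈ √48,419,189 ≈ 6,958.4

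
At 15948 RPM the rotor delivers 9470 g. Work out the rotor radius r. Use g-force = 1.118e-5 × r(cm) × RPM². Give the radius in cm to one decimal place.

RCF = 1.118 × 10⁻⁵ × r × N²
9470 = 1.118 × 10⁻⁵ × r × (15948)²
r = 9470 / (1.118 × 10⁻⁵ × 254,338,704) = 9470 / 2843.507 ≈ 3.330 cm

r ≈ 3.3 cm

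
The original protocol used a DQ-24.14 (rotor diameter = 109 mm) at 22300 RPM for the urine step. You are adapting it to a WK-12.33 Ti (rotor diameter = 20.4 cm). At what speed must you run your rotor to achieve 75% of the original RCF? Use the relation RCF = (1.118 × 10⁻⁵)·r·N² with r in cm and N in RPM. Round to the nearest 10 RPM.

≈ 14120 RPM

Original rotor: r = 109 mm / 2 = 54.5 mm = 5.45 cm
RCF_original = 1.118 × 10⁻⁵ × 5.45 × (22300)² = 1.118 × 10⁻⁵ × 5.45 × 497,290,000 ≈ 30,300.4 × g
Target RCF = 0.75 × 30,300.4 ≈ 22,725.3 × g
Your rotor: r = 20.4 / 2 = 10.2 cm
22,725.3 = 1.118 × 10⁻⁵ × 10.2 × N²
N² = 22,725.3 / (11.4036 × 10⁻⁵) = 199,281,806
N ≈ √199,281,806 ≈ 14,116.7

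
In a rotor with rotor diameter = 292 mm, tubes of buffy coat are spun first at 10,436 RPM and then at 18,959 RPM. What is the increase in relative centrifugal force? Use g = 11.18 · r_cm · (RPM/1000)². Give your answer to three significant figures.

r = 292 mm / 2 = 146 mm = 14.6 cm
RCF₁ = 11.18 × 14.6 × (10.436)² = 11.18 × 14.6 × 108.910096 ≈ 17,777.2 × g
RCF₂ = 11.18 × 14.6 × (18.959)² = 11.18 × 14.6 × 359.443681 ≈ 58,671.3 × g
Increase = 58,671.3 − 17,777.2 = 40,894.1

≈ 40900 ×g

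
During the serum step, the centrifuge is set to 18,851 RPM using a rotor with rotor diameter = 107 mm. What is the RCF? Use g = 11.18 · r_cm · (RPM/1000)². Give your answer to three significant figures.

r = 107 mm / 2 = 53.5 mm = 5.35 cm
RCF = 11.18 × 5.35 × (18.851)² = 11.18 × 5.35 × 355.360201 ≈ 21,255.2 × g

RCF ≈ 21300 ×g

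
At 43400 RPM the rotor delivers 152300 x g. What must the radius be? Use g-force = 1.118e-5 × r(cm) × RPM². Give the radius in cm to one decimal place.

RCF = 1.118 × 10⁻⁵ × r × N²
152300 = 1.118 × 10⁻⁵ × r × (43400)²
r = 152300 / (1.118 × 10⁻⁵ × 1,883,560,000) = 152300 / 21058.2 ≈ 7.232 cm

≈ 7.2 cm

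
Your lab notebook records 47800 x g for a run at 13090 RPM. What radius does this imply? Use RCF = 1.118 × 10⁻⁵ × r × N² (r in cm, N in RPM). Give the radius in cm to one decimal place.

r ≈ 25.0 cm

47800 = 1.118 × 10⁻⁵ × r × (13090)²
r = 47800 / (1.118 × 10⁻⁵ × 171,348,100) = 47800 / 1915.672 ≈ 24.952 cm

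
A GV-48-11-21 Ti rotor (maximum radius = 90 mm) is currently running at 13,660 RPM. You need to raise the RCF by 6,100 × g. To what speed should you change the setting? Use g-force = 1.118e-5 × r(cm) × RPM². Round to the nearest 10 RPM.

N₂ ≈ 15720 RPM

r = 90 mm = 9.0 cm
Current RCF = 1.118 × 10⁻⁵ × 9 × (13660)² = 1.118 × 10⁻⁵ × 9 × 186,595,600 ≈ 18,775.2 × g
Target RCF = 18,775.2 + 6,100 = 24,875.2 × g
N² = 24,875.2 / (10.062 × 10⁻⁵) = 247,219,241
N ≈ √247,219,241 ≈ 15,723.2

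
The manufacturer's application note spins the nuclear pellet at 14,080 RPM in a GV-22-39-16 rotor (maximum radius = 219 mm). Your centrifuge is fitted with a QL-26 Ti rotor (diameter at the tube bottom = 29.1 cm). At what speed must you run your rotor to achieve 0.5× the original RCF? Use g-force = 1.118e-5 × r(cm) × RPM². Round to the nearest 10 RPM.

Original rotor: r = 219 mm = 21.9 cm
RCF_original = 1.118 × 10⁻⁵ × 21.9 × (14080)² = 1.118 × 10⁻⁵ × 21.9 × 198,246,400 ≈ 48,539 × g
Target RCF = 0.5 × 48,539 ≈ 24,269.5 × g
Your rotor: r = 29.1 / 2 = 14.55 cm
24,269.5 = 1.118 × 10⁻⁵ × 14.55 × N²
N² = 24,269.5 / (16.2669 × 10⁻⁵) = 149,195,606
N ≈ √149,195,606 ≈ 12,214.6

≈ 12210 RPM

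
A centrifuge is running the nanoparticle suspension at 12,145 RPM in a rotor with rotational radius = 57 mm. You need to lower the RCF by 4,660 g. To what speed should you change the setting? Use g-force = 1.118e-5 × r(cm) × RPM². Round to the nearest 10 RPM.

N₂ ≈ 8620 RPM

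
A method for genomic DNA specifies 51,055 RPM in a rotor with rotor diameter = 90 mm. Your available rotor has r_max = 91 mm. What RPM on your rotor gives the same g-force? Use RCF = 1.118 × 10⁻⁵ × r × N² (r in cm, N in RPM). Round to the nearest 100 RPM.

Original rotor: r = 90 mm / 2 = 45 mm = 4.5 cm
RCF_original = 1.118 × 10⁻⁵ × 4.5 × (51055)² = 1.118 × 10⁻⁵ × 4.5 × 2,606,613,025 ≈ 131,138.7 × g
Your rotor: r = 91 mm = 9.1 cm
131,138.7 = 1.118 × 10⁻⁵ × 9.1 × N²
N² = 131,138.7 / (10.1738 × 10⁻⁵) = 1,288,984,450
N ≈ √1,288,984,450 ≈ 35,902.4

35900 RPM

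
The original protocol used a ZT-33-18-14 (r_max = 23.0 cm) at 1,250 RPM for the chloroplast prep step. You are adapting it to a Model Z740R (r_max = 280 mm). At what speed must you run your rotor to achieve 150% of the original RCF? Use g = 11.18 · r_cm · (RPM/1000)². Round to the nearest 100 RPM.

RCF_original = 11.18 × 23 × (1.25)² = 11.18 × 23 × 1.5625 ≈ 401.8 × g
Target RCF = 1.5 × 401.8 ≈ 602.7 × g
Your rotor: r = 280 mm = 28.0 cm
602.7 = 11.18 × 28 × (N/1000)²
(N/1000)² = 602.7 / 313.04 = 1.925313
N = 1000 × √1.925313 ≈ 1,387.6

≈ 1400 RPM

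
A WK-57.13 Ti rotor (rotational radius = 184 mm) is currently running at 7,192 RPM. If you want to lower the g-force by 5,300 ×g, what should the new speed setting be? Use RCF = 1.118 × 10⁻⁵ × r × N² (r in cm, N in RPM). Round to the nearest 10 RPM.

≈ 5100 RPM

r = 184 mm = 18.4 cm
Current RCF = 1.118 × 10⁻⁵ × 18.4 × (7192)² = 1.118 × 10⁻⁵ × 18.4 × 51,724,864 ≈ 10,640.4 × g
Target RCF = 10,640.4 − 5,300 = 5,340.4 × g
N² = 5,340.4 / (20.5712 × 10⁻⁵) = 25,960,566
N ≈ √25,960,566 ≈ 5,095.2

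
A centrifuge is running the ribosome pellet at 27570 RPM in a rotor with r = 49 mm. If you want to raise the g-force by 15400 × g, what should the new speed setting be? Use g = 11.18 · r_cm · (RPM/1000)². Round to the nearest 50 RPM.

≈ 32250 RPM

r = 49 mm = 4.9 cm
Current RCF = 11.18 × 4.9 × (27.57)² = 11.18 × 4.9 × 760.1049 ≈ 41,640.1 × g
Target RCF = 41,640.1 + 15,400 = 57,040.1 × g
(N/1000)² = 57,040.1 / 54.782 = 1041.22
N = 1000 × √1041.22 ≈ 32,267.9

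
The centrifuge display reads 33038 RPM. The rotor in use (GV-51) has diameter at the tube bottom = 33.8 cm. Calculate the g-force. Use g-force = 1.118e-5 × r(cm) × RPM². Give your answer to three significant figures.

r = 33.8 / 2 = 16.9 cm
RCF = 1.118 × 10⁻⁵ × 16.9 × (33038)² = 1.118 × 10⁻⁵ × 16.9 × 1,091,509,444 ≈ 206,232 × g

≈ 206000 g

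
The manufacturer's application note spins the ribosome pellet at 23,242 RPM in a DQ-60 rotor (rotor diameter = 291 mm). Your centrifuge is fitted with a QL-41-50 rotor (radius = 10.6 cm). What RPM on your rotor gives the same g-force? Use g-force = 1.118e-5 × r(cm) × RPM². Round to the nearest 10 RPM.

Original rotor: r = 291 mm / 2 = 145.5 mm = 14.55 cm
RCF_original = 1.118 × 10⁻⁵ × 14.55 × (23242)² = 1.118 × 10⁻⁵ × 14.55 × 540,190,564 ≈ 87,872.3 × g
87,872.3 = 1.118 × 10⁻⁵ × 10.6 × N²
N² = 87,872.3 / (11.8508 × 10⁻⁵) = 741,488,338
N ≈ √741,488,338 ≈ 27,230.3

27230 RPM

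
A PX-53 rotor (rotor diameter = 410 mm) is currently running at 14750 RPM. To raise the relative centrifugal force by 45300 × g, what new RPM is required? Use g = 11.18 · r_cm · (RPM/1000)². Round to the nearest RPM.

r = 410 mm / 2 = 205 mm = 20.5 cm
Current RCF = 11.18 × 20.5 × (14.75)² = 11.18 × 20.5 × 217.5625 ≈ 49,863.1 × g
Target RCF = 49,863.1 + 45,300 = 95,163.1 × g
(N/1000)² = 95,163.1 / 229.19 = 415.2149
N = 1000 × √415.2149 ≈ 20,376.8

20377 RPM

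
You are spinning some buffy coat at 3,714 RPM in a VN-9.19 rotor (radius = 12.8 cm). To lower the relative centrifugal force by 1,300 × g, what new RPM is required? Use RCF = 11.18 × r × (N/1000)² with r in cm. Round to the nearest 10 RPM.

Current RCF = 11.18 × 12.8 × (3.714)² = 11.18 × 12.8 × 13.793796 ≈ 1,973.9 × g
Target RCF = 1,973.9 − 1,300 = 673.9 × g
(N/1000)² = 673.9 / 143.104 = 4.709163
N = 1000 × √4.709163 ≈ 2,170.1

N₂ ≈ 2170 RPM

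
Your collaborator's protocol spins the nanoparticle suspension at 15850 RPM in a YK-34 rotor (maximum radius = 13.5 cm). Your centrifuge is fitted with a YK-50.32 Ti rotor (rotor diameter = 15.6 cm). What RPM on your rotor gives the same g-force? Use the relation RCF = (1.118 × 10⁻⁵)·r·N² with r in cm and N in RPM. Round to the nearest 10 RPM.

≈ 20850 RPM

RCF_original = 1.118 × 10⁻⁵ × 13.5 × (15850)² = 1.118 × 10⁻⁵ × 13.5 × 251,222,500 ≈ 37,917 × g
Your rotor: r = 15.6 / 2 = 7.8 cm
37,917 = 1.118 × 10⁻⁵ × 7.8 × N²
N² = 37,917 / (8.7204 × 10⁻⁵) = 434,808,036
N ≈ √434,808,036 ≈ 20,852.1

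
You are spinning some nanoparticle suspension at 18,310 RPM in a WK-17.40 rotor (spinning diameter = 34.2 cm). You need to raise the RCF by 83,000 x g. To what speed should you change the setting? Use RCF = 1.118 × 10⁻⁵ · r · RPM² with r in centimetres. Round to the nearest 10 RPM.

27740 RPM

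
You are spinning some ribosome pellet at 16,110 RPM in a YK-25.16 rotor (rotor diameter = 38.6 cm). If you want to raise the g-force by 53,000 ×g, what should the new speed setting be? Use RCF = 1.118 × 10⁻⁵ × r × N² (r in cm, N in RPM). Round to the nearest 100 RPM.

r = 38.6 / 2 = 19.3 cm
Current RCF = 1.118 × 10⁻⁵ × 19.3 × (16110)² = 1.118 × 10⁻⁵ × 19.3 × 259,532,100 ≈ 56,000.3 × g
Target RCF = 56,000.3 + 53,000 = 109,000.3 × g
N² = 109,000.3 / (21.5774 × 10⁻⁵) = 505,159,565
N ≈ √505,159,565 ≈ 22,475.8

≈ 22500 RPM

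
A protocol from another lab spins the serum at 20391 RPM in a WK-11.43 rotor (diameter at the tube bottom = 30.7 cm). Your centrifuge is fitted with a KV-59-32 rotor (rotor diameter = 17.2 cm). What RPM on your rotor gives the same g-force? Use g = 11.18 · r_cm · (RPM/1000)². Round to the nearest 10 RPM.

≈ 27240 RPM

Original rotor: r = 30.7 / 2 = 15.35 cm
RCF_original = 11.18 × 15.35 × (20.391)² = 11.18 × 15.35 × 415.792881 ≈ 71,355.5 × g
Your rotor: r = 17.2 / 2 = 8.6 cm
71,355.5 = 11.18 × 8.6 × (N/1000)²
(N/1000)² = 71,355.5 / 96.148 = 742.1423
N = 1000 × √742.1423 ≈ 27,242.3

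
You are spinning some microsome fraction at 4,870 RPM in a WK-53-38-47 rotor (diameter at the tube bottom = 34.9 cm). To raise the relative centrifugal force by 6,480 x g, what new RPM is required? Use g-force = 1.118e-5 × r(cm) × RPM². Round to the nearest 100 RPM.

r = 34.9 / 2 = 17.45 cm
Current RCF = 1.118 × 10⁻⁵ × 17.45 × (4870)² = 1.118 × 10⁻⁵ × 17.45 × 23,716,900 ≈ 4,627 × g
Target RCF = 4,627 + 6,480 = 11,107 × g
N² = 11,107 / (19.5091 × 10⁻⁵) = 56,932,406
N ≈ √56,932,406 ≈ 7,545.4

≈ 7500 RPM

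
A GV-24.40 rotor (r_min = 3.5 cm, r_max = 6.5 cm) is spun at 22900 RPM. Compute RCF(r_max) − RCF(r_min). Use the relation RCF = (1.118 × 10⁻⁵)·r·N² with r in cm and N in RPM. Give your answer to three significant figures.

RCF_max = 1.118 × 10⁻⁵ × 6.5 × (22900)² = 1.118 × 10⁻⁵ × 6.5 × 524,410,000 ≈ 38,108.9 × g
RCF_min = 1.118 × 10⁻⁵ × 3.5 × (22900)² = 1.118 × 10⁻⁵ × 3.5 × 524,410,000 ≈ 20,520.2 × g
ΔRCF = 38,108.9 − 20,520.2 = 17,588.7

17600 x g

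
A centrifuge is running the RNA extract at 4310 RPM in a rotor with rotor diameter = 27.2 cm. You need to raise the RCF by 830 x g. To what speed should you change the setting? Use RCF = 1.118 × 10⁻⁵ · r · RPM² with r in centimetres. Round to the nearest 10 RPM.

N₂ ≈ 4900 RPM

r = 27.2 / 2 = 13.6 cm
Current RCF = 1.118 × 10⁻⁵ × 13.6 × (4310)² = 1.118 × 10⁻⁵ × 13.6 × 18,576,100 ≈ 2,824.5 × g
Target RCF = 2,824.5 + 830 = 3,654.5 × g
N² = 3,654.5 / (15.2048 × 10⁻⁵) = 24,035,173
N ≈ √24,035,173 ≈ 4,902.6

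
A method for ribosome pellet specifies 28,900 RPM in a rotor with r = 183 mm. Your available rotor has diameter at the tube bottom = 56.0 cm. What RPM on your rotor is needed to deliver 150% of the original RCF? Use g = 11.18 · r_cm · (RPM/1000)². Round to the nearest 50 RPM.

≈ 28600 RPM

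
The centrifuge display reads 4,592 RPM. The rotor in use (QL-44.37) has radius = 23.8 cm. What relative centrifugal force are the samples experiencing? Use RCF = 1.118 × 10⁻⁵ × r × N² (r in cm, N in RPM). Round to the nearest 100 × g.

RCF = 1.118 × 10⁻⁵ × 23.8 × (4592)² = 1.118 × 10⁻⁵ × 23.8 × 21,086,464 ≈ 5,610.8 × g

≈ 5600 ×g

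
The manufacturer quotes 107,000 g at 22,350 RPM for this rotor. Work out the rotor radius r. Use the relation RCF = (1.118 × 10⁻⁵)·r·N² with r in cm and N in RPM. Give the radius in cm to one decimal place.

19.2 cm

107000 = 1.118 × 10⁻⁵ × r × (22350)²
r = 107000 / (1.118 × 10⁻⁵ × 499,522,500) = 107000 / 5584.662 ≈ 19.160 cm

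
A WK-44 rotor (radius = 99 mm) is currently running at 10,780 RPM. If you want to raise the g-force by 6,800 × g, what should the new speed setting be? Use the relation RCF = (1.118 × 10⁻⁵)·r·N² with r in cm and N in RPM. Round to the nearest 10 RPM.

r = 99 mm = 9.9 cm
Current RCF = 1.118 × 10⁻⁵ × 9.9 × (10780)² = 1.118 × 10⁻⁵ × 9.9 × 116,208,400 ≈ 12,862.2 × g
Target RCF = 12,862.2 + 6,800 = 19,662.2 × g
N² = 19,662.2 / (11.0682 × 10⁻⁵) = 177,645,868
N ≈ √177,645,868 ≈ 13,328.4

N₂ ≈ 13330 RPM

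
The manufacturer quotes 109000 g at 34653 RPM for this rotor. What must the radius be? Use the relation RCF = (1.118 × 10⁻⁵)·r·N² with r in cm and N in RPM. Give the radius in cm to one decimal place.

≈ 8.1 cm

RCF = 1.118 × 10⁻⁵ × r × N²
109000 = 1.118 × 10⁻⁵ × r × (34653)²
r = 109000 / (1.118 × 10⁻⁵ × 1,200,830,409) = 109000 / 13425.28 ≈ 8.119 cm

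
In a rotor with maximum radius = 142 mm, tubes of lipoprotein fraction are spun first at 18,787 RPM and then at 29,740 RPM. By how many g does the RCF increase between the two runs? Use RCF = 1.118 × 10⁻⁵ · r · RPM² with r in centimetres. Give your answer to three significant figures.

r = 142 mm = 14.2 cm
RCF₁ = 1.118 × 10⁻⁵ × 14.2 × (18787)² = 1.118 × 10⁻⁵ × 14.2 × 352,951,369 ≈ 56,033.1 × g
RCF₂ = 1.118 × 10⁻⁵ × 14.2 × (29740)² = 1.118 × 10⁻⁵ × 14.2 × 884,467,600 ≈ 140,414.5 × g
Increase = 140,414.5 − 56,033.1 = 84,381.4

≈ 84400 g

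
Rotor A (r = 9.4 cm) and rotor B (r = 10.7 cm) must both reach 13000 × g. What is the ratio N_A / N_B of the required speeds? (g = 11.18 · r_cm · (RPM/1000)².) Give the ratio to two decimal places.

1.07

At fixed RCF, N ∝ 1/√r, so N_A/N_B = √(r_B/r_A) = √(10.7/9.4) = √1.138298 = 1.0669.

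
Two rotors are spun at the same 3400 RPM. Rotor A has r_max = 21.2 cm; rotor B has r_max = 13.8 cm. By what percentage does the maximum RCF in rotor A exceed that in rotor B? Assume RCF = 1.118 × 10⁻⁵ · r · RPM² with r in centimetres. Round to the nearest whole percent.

At equal RPM, RCF scales linearly with r: ratio = 21.2 / 13.8 = 1.5362.
So rotor A delivers 53.6% more g-force.

54%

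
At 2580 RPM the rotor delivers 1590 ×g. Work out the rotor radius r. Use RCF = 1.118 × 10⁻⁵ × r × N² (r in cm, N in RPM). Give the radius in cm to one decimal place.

1590 = 1.118 × 10⁻⁵ × r × (2580)²
r = 1590 / (1.118 × 10⁻⁵ × 6,656,400) = 1590 / 74.41855 ≈ 21.366 cm

21.4 cm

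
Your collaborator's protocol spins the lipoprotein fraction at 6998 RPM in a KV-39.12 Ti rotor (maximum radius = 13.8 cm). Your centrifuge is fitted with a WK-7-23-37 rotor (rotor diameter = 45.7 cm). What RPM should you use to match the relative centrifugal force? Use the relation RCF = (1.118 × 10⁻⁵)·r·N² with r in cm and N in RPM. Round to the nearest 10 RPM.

RCF = 1.118 × 10⁻⁵ × r × N²
RCF_original = 1.118 × 10⁻⁵ × 13.8 × (6998)² = 1.118 × 10⁻⁵ × 13.8 × 48,972,004 ≈ 7,555.6 × g
Your rotor: r = 45.7 / 2 = 22.85 cm
7,555.6 = 1.118 × 10⁻⁵ × 22.85 × N²
N² = 7,555.6 / (25.5463 × 10⁻⁵) = 29,576,103
N ≈ √29,576,103 ≈ 5,438.4

≈ 5440 RPM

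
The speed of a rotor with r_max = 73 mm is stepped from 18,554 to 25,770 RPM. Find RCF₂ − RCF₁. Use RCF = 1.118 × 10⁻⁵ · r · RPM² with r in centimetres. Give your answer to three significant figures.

r = 73 mm = 7.3 cm
RCF₁ = 1.118 × 10⁻⁵ × 7.3 × (18554)² = 1.118 × 10⁻⁵ × 7.3 × 344,250,916 ≈ 28,095.7 × g
RCF₂ = 1.118 × 10⁻⁵ × 7.3 × (25770)² = 1.118 × 10⁻⁵ × 7.3 × 664,092,900 ≈ 54,199.3 × g
Increase = 54,199.3 − 28,095.7 = 26,103.6

≈ 26100 x g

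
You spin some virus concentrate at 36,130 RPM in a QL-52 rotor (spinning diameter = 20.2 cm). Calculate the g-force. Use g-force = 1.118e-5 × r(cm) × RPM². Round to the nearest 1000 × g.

RCF ≈ 147000 ×g

r = 20.2 / 2 = 10.1 cm
RCF = 1.118 × 10⁻⁵ × 10.1 × (36130)² = 1.118 × 10⁻⁵ × 10.1 × 1,305,376,900 ≈ 147,400.5 × g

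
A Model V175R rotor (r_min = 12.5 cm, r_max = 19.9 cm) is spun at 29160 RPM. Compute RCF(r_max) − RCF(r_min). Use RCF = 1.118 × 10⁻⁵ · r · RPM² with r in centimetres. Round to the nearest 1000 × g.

ΔRCF ≈ 70000 g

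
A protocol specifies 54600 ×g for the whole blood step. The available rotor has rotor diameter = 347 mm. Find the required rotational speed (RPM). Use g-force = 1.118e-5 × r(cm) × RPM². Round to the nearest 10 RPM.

16780 RPM

r = 347 mm / 2 = 173.5 mm = 17.35 cm
54,600 = 1.118 × 10⁻⁵ × 17.35 × N²
N² = 54,600 / (19.3973 × 10⁻⁵) = 281,482,474
N ≈ √281,482,474 ≈ 16,777.4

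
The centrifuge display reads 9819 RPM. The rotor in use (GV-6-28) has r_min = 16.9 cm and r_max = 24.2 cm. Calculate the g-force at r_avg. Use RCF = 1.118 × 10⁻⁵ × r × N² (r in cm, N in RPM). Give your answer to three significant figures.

22200 ×g

r_avg = (16.9 + 24.2) / 2 = 20.55 cm
RCF = 1.118 × 10⁻⁵ × 20.55 × (9819)² = 1.118 × 10⁻⁵ × 20.55 × 96,412,761 ≈ 22,150.7 × g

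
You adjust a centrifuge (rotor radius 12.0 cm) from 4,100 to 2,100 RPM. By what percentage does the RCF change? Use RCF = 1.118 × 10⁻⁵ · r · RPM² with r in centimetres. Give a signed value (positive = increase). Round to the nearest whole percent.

RCF ∝ N², so the ratio is (2100/4100)² = (0.512195)² = 0.2623.
Change = 0.2623 − 1 = -0.7377 → -73.8%.

-74%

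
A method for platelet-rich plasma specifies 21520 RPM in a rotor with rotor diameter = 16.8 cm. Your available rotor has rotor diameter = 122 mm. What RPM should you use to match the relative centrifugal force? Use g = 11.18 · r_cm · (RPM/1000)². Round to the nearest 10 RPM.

Original rotor: r = 16.8 / 2 = 8.4 cm
RCF = 11.18 × r × (N/1000)²
RCF_original = 11.18 × 8.4 × (21.52)² = 11.18 × 8.4 × 463.1104 ≈ 43,491.6 × g
Your rotor: r = 122 mm / 2 = 61 mm = 6.1 cm
43,491.6 = 11.18 × 6.1 × (N/1000)²
(N/1000)² = 43,491.6 / 68.198 = 637.7254
N = 1000 × √637.7254 ≈ 25,253.2

25250 RPM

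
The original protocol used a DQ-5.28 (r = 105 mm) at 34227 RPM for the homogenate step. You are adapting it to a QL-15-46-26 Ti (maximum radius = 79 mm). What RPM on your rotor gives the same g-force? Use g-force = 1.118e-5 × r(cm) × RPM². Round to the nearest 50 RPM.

≈ 39450 RPM

Original rotor: r = 105 mm = 10.5 cm
RCF = 1.118 × 10⁻⁵ × r × N²
RCF_original = 1.118 × 10⁻⁵ × 10.5 × (34227)² = 1.118 × 10⁻⁵ × 10.5 × 1,171,487,529 ≈ 137,520.9 × g
Your rotor: r = 79 mm = 7.9 cm
137,520.9 = 1.118 × 10⁻⁵ × 7.9 × N²
N² = 137,520.9 / (8.8322 × 10⁻⁵) = 1,557,040,149
N ≈ √1,557,040,149 ≈ 39,459.3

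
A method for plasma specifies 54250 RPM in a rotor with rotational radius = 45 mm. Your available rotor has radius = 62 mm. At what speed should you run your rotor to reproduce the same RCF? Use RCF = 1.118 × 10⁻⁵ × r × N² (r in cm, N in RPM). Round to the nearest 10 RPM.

46220 RPM

Original rotor: r = 45 mm = 4.5 cm
RCF_original = 1.118 × 10⁻⁵ × 4.5 × (54250)² = 1.118 × 10⁻⁵ × 4.5 × 2,943,062,500 ≈ 148,065.5 × g
Your rotor: r = 62 mm = 6.2 cm
148,065.5 = 1.118 × 10⁻⁵ × 6.2 × N²
N² = 148,065.5 / (6.9316 × 10⁻⁵) = 2,136,094,120
N ≈ √2,136,094,120 ≈ 46,217.9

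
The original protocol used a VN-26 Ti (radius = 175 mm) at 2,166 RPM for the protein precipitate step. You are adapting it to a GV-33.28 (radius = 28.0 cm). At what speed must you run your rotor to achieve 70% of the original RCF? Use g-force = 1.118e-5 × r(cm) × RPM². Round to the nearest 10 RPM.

1430 RPM

Original rotor: r = 175 mm = 17.5 cm
RCF = 1.118 × 10⁻⁵ × r × N²
RCF_original = 1.118 × 10⁻⁵ × 17.5 × (2166)² = 1.118 × 10⁻⁵ × 17.5 × 4,691,556 ≈ 917.9 × g
Target RCF = 0.7 × 917.9 ≈ 642.5 × g
642.5 = 1.118 × 10⁻⁵ × 28 × N²
N² = 642.5 / (31.304 × 10⁻⁵) = 2,052,453
N ≈ √2,052,453 ≈ 1,432.6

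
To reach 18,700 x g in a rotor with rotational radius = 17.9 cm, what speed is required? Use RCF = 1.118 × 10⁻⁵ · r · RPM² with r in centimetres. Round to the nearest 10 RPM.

18,700 = 1.118 × 10⁻⁵ × 17.9 × N²
N² = 18,700 / (20.0122 × 10⁻⁵) = 93,443,000
N ≈ √93,443,000 ≈ 9,666.6

9670 RPM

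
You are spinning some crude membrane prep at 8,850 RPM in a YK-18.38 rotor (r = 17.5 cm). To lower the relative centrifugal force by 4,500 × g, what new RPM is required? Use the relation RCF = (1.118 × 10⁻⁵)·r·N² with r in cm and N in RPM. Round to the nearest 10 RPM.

≈ 7440 RPM

Current RCF = 1.118 × 10⁻⁵ × 17.5 × (8850)² = 1.118 × 10⁻⁵ × 17.5 × 78,322,500 ≈ 15,323.8 × g
Target RCF = 15,323.8 − 4,500 = 10,823.8 × g
N² = 10,823.8 / (19.565 × 10⁻⁵) = 55,322,259
N ≈ √55,322,259 ≈ 7,437.9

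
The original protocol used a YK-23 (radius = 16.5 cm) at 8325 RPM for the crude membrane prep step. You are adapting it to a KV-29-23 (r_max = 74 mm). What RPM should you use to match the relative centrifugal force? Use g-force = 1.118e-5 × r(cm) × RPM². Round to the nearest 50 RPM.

≈ 12450 RPM

RCF_original = 1.118 × 10⁻⁵ × 16.5 × (8325)² = 1.118 × 10⁻⁵ × 16.5 × 69,305,625 ≈ 12,784.8 × g
Your rotor: r = 74 mm = 7.4 cm
12,784.8 = 1.118 × 10⁻⁵ × 7.4 × N²
N² = 12,784.8 / (8.2732 × 10⁻⁵) = 154,532,708
N ≈ √154,532,708 ≈ 12,431.1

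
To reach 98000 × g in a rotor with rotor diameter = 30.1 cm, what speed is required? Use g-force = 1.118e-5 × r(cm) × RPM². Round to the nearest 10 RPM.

24130 RPM

r = 30.1 / 2 = 15.05 cm
RCF = 1.118 × 10⁻⁵ × r × N²
98,000 = 1.118 × 10⁻⁵ × 15.05 × N²
N² = 98,000 / (16.8259 × 10⁻⁵) = 582,435,412
N ≈ √582,435,412 ≈ 24,133.7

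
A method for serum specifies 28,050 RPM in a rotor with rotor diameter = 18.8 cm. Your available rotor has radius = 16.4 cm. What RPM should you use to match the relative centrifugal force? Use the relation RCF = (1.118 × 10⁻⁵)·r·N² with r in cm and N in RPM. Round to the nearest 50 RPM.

Original rotor: r = 18.8 / 2 = 9.4 cm
RCF_original = 1.118 × 10⁻⁵ × 9.4 × (28050)² = 1.118 × 10⁻⁵ × 9.4 × 786,802,500 ≈ 82,686.6 × g
82,686.6 = 1.118 × 10⁻⁵ × 16.4 × N²
N² = 82,686.6 / (18.3352 × 10⁻⁵) = 450,971,901
N ≈ √450,971,901 ≈ 21,236.1

≈ 21250 RPM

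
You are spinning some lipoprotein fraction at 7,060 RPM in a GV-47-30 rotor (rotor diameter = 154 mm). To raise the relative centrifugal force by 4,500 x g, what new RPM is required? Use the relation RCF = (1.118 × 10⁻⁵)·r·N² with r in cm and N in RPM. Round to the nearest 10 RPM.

≈ 10110 RPM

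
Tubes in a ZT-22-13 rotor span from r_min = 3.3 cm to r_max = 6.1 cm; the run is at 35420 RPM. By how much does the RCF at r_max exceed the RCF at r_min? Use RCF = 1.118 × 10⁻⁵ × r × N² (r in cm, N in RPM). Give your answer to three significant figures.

≈ 39300 x g

RCF_max = 1.118 × 10⁻⁵ × 6.1 × (35420)² = 1.118 × 10⁻⁵ × 6.1 × 1,254,576,400 ≈ 85,559.6 × g
RCF_min = 1.118 × 10⁻⁵ × 3.3 × (35420)² = 1.118 × 10⁻⁵ × 3.3 × 1,254,576,400 ≈ 46,286.3 × g
ΔRCF = 85,559.6 − 46,286.3 = 39,273.3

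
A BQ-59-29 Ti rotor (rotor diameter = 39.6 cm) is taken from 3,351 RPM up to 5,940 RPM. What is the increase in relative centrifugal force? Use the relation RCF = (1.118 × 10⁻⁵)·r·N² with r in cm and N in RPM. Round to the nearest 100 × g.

5300 g

r = 39.6 / 2 = 19.8 cm
RCF₁ = 1.118 × 10⁻⁵ × 19.8 × (3351)² = 1.118 × 10⁻⁵ × 19.8 × 11,229,201 ≈ 2,485.7 × g
RCF₂ = 1.118 × 10⁻⁵ × 19.8 × (5940)² = 1.118 × 10⁻⁵ × 19.8 × 35,283,600 ≈ 7,810.5 × g
Increase = 7,810.5 − 2,485.7 = 5,324.8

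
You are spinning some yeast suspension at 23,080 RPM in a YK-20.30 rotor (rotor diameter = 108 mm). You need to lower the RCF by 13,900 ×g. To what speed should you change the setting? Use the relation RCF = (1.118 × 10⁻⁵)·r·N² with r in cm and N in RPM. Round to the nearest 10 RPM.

r = 108 mm / 2 = 54 mm = 5.4 cm
Current RCF = 1.118 × 10⁻⁵ × 5.4 × (23080)² = 1.118 × 10⁻⁵ × 5.4 × 532,686,400 ≈ 32,159.3 × g
Target RCF = 32,159.3 − 13,900 = 18,259.3 × g
N² = 18,259.3 / (6.0372 × 10⁻⁵) = 302,446,498
N ≈ √302,446,498 ≈ 17,391.0

17390 RPM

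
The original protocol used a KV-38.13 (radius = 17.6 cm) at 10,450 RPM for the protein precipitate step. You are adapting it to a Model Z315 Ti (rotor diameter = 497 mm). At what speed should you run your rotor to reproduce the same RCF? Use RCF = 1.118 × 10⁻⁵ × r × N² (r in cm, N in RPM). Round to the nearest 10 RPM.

≈ 8790 RPM

RCF_original = 1.118 × 10⁻⁵ × 17.6 × (10450)² = 1.118 × 10⁻⁵ × 17.6 × 109,202,500 ≈ 21,487.6 × g
Your rotor: r = 497 mm / 2 = 248.5 mm = 24.85 cm
21,487.6 = 1.118 × 10⁻⁵ × 24.85 × N²
N² = 21,487.6 / (27.7823 × 10⁻⁵) = 77,342,769
N ≈ √77,342,769 ≈ 8,794.5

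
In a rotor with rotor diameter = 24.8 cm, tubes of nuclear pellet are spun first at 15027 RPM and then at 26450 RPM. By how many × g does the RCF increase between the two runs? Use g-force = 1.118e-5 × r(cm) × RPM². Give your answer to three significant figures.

≈ 65700 × g

r = 24.8 / 2 = 12.4 cm
RCF₁ = 1.118 × 10⁻⁵ × 12.4 × (15027)² = 1.118 × 10⁻⁵ × 12.4 × 225,810,729 ≈ 31,304.6 × g
RCF₂ = 1.118 × 10⁻⁵ × 12.4 × (26450)² = 1.118 × 10⁻⁵ × 12.4 × 699,602,500 ≈ 96,987.3 × g
Increase = 96,987.3 − 31,304.6 = 65,682.7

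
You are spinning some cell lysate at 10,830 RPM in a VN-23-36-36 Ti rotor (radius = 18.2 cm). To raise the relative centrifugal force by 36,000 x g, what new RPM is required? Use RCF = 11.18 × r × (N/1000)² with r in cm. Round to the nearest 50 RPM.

Current RCF = 11.18 × 18.2 × (10.83)² = 11.18 × 18.2 × 117.2889 ≈ 23,865.5 × g
Target RCF = 23,865.5 + 36,000 = 59,865.5 × g
(N/1000)² = 59,865.5 / 203.476 = 294.2141
N = 1000 × √294.2141 ≈ 17,152.7

17150 RPM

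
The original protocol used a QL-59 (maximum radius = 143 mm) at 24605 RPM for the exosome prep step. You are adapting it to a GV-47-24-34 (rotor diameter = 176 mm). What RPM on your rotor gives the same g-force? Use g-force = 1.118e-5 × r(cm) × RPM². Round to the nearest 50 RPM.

Original rotor: r = 143 mm = 14.3 cm
RCF = 1.118 × 10⁻⁵ × r × N²
RCF_original = 1.118 × 10⁻⁵ × 14.3 × (24605)² = 1.118 × 10⁻⁵ × 14.3 × 605,406,025 ≈ 96,788.7 × g
Your rotor: r = 176 mm / 2 = 88 mm = 8.8 cm
96,788.7 = 1.118 × 10⁻⁵ × 8.8 × N²
N² = 96,788.7 / (9.8384 × 10⁻⁵) = 983,784,965
N ≈ √983,784,965 ≈ 31,365.3

≈ 31350 RPM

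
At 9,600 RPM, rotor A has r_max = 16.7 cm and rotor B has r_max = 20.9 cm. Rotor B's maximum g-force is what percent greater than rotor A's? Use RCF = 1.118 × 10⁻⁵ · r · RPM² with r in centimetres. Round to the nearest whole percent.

At equal RPM, RCF scales linearly with r: ratio = 20.9 / 16.7 = 1.2515.
So rotor B delivers 25.1% more g-force.

25%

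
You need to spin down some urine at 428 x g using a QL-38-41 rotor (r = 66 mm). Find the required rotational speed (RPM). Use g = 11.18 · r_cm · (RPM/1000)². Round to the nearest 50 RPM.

r = 66 mm = 6.6 cm
RCF = 11.18 × r × (N/1000)²
428 = 11.18 × 6.6 × (N/1000)²
(N/1000)² = 428 / 73.788 = 5.800401
N = 1000 × √5.800401 ≈ 2,408.4

≈ 2400 RPM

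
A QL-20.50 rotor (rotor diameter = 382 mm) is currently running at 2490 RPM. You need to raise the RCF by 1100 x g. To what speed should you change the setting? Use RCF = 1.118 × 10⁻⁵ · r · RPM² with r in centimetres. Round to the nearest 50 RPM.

N₂ ≈ 3350 RPM

r = 382 mm / 2 = 191 mm = 19.1 cm
Current RCF = 1.118 × 10⁻⁵ × 19.1 × (2490)² = 1.118 × 10⁻⁵ × 19.1 × 6,200,100 ≈ 1,324 × g
Target RCF = 1,324 + 1,100 = 2,424 × g
N² = 2,424 / (21.3538 × 10⁻⁵) = 11,351,610
N ≈ √11,351,610 ≈ 3,369.2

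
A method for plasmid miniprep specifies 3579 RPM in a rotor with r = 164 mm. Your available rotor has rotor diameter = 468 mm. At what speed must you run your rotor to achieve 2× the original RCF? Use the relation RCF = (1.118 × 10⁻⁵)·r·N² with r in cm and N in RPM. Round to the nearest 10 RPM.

≈ 4240 RPM

Original rotor: r = 164 mm = 16.4 cm
RCF = 1.118 × 10⁻⁵ × r × N²
RCF_original = 1.118 × 10⁻⁵ × 16.4 × (3579)² = 1.118 × 10⁻⁵ × 16.4 × 12,809,241 ≈ 2,348.6 × g
Target RCF = 2 × 2,348.6 ≈ 4,697.2 × g
Your rotor: r = 468 mm / 2 = 234 mm = 23.4 cm
4,697.2 = 1.118 × 10⁻⁵ × 23.4 × N²
N² = 4,697.2 / (26.1612 × 10⁻⁵) = 17,954,834
N ≈ √17,954,834 ≈ 4,237.3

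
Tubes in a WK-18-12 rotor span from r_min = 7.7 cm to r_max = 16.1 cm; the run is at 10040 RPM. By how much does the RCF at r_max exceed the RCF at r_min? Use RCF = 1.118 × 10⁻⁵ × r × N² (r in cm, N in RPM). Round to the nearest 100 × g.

≈ 9500 × g

RCF_max = 1.118 × 10⁻⁵ × 16.1 × (10040)² = 1.118 × 10⁻⁵ × 16.1 × 100,801,600 ≈ 18,144.1 × g
RCF_min = 1.118 × 10⁻⁵ × 7.7 × (10040)² = 1.118 × 10⁻⁵ × 7.7 × 100,801,600 ≈ 8,677.6 × g
ΔRCF = 18,144.1 − 8,677.6 = 9,466.5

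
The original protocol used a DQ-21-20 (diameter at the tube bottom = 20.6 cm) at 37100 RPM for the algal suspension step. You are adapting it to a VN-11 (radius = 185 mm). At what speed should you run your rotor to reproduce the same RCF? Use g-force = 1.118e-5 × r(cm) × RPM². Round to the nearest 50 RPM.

27700 RPM

Original rotor: r = 20.6 / 2 = 10.3 cm
RCF = 1.118 × 10⁻⁵ × r × N²
RCF_original = 1.118 × 10⁻⁵ × 10.3 × (37100)² = 1.118 × 10⁻⁵ × 10.3 × 1,376,410,000 ≈ 158,499.1 × g
Your rotor: r = 185 mm = 18.5 cm
158,499.1 = 1.118 × 10⁻⁵ × 18.5 × N²
N² = 158,499.1 / (20.683 × 10⁻⁵) = 766,325,485
N ≈ √766,325,485 ≈ 27,682.6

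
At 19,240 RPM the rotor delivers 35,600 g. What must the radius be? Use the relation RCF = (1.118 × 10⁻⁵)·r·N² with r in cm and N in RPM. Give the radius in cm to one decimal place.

RCF = 1.118 × 10⁻⁵ × r × N²
35600 = 1.118 × 10⁻⁵ × r × (19240)²
r = 35600 / (1.118 × 10⁻⁵ × 370,177,600) = 35600 / 4138.586 ≈ 8.602 cm

8.6 cm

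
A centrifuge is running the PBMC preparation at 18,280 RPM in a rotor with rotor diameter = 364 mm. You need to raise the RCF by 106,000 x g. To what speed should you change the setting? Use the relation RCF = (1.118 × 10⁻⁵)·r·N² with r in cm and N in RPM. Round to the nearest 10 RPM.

≈ 29240 RPM

r = 364 mm / 2 = 182 mm = 18.2 cm
Current RCF = 1.118 × 10⁻⁵ × 18.2 × (18280)² = 1.118 × 10⁻⁵ × 18.2 × 334,158,400 ≈ 67,993.2 × g
Target RCF = 67,993.2 + 106,000 = 173,993.2 × g
N² = 173,993.2 / (20.3476 × 10⁻⁵) = 855,104,287
N ≈ √855,104,287 ≈ 29,242.2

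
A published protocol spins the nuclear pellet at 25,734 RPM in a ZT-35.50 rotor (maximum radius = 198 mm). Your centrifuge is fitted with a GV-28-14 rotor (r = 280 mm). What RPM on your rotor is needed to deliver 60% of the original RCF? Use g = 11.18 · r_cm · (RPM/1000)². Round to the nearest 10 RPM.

≈ 16760 RPM

Original rotor: r = 198 mm = 19.8 cm
RCF_original = 11.18 × 19.8 × (25.734)² = 11.18 × 19.8 × 662.238756 ≈ 146,595.8 × g
Target RCF = 0.6 × 146,595.8 ≈ 87,957.5 × g
Your rotor: r = 280 mm = 28.0 cm
87,957.5 = 11.18 × 28 × (N/1000)²
(N/1000)² = 87,957.5 / 313.04 = 280.9785
N = 1000 × √280.9785 ≈ 16,762.4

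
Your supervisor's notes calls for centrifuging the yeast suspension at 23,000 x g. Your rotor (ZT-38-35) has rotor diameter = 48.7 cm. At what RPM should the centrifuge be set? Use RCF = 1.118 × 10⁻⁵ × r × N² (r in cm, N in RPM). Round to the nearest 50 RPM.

r = 48.7 / 2 = 24.35 cm
23,000 = 1.118 × 10⁻⁵ × 24.35 × N²
N² = 23,000 / (27.2233 × 10⁻⁵) = 84,486,451
N ≈ √84,486,451 ≈ 9,191.7

N ≈ 9200 RPM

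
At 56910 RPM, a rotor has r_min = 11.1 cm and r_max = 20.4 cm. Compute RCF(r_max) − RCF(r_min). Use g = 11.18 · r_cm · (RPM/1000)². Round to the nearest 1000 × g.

≈ 337000 g

RCF_max = 11.18 × 20.4 × (56.91)² = 11.18 × 20.4 × 3,238.7481 ≈ 738,667.8 × g
RCF_min = 11.18 × 11.1 × (56.91)² = 11.18 × 11.1 × 3,238.7481 ≈ 401,922.2 × g
ΔRCF = 738,667.8 − 401,922.2 = 336,745.6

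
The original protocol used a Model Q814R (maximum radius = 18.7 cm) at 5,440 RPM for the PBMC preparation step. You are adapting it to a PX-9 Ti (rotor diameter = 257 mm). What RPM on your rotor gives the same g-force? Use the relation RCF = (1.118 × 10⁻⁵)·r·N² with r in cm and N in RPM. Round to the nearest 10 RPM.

RCF = 1.118 × 10⁻⁵ × r × N²
RCF_original = 1.118 × 10⁻⁵ × 18.7 × (5440)² = 1.118 × 10⁻⁵ × 18.7 × 29,593,600 ≈ 6,187 × g
Your rotor: r = 257 mm / 2 = 128.5 mm = 12.85 cm
6,187 = 1.118 × 10⁻⁵ × 12.85 × N²
N² = 6,187 / (14.3663 × 10⁻⁵) = 43,066,064
N ≈ √43,066,064 ≈ 6,562.5

6560 RPM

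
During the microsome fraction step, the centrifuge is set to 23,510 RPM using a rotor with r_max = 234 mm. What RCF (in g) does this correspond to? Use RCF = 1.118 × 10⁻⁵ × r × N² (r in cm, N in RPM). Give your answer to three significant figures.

RCF ≈ 145000 g

r = 234 mm = 23.4 cm
RCF = 1.118 × 10⁻⁵ × r × N²
RCF = 1.118 × 10⁻⁵ × 23.4 × (23510)² = 1.118 × 10⁻⁵ × 23.4 × 552,720,100 ≈ 144,598.2 × g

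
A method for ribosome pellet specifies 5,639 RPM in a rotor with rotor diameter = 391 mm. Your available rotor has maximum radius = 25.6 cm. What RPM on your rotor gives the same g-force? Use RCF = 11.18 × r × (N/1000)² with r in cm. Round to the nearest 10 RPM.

Original rotor: r = 391 mm / 2 = 195.5 mm = 19.55 cm
RCF_original = 11.18 × 19.55 × (5.639)² = 11.18 × 19.55 × 31.798321 ≈ 6,950.1 × g
6,950.1 = 11.18 × 25.6 × (N/1000)²
(N/1000)² = 6,950.1 / 286.208 = 24.28339
N = 1000 × √24.28339 ≈ 4,927.8

≈ 4930 RPM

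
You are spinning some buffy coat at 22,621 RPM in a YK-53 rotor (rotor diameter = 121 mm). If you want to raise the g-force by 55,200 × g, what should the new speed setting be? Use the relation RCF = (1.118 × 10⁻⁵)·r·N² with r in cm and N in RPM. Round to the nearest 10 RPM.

r = 121 mm / 2 = 60.5 mm = 6.05 cm
Current RCF = 1.118 × 10⁻⁵ × 6.05 × (22621)² = 1.118 × 10⁻⁵ × 6.05 × 511,709,641 ≈ 34,611.5 × g
Target RCF = 34,611.5 + 55,200 = 89,811.5 × g
N² = 89,811.5 / (6.7639 × 10⁻⁵) = 1,327,806,443
N ≈ √1,327,806,443 ≈ 36,439.1

≈ 36440 RPM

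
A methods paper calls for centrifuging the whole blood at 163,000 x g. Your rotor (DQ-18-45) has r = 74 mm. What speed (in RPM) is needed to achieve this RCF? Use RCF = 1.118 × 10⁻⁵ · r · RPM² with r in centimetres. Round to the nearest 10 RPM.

≈ 44390 RPM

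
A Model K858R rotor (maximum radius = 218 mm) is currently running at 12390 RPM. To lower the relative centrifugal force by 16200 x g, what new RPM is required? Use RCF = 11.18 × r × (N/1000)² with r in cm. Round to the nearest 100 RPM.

r = 218 mm = 21.8 cm
Current RCF = 11.18 × 21.8 × (12.39)² = 11.18 × 21.8 × 153.5121 ≈ 37,414.6 × g
Target RCF = 37,414.6 − 16,200 = 21,214.6 × g
(N/1000)² = 21,214.6 / 243.724 = 87.04354
N = 1000 × √87.04354 ≈ 9,329.7

9300 RPM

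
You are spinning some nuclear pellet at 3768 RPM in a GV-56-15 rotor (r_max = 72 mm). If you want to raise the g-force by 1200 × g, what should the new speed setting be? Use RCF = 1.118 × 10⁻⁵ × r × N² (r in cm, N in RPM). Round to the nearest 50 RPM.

5400 RPM

r = 72 mm = 7.2 cm
Current RCF = 1.118 × 10⁻⁵ × 7.2 × (3768)² = 1.118 × 10⁻⁵ × 7.2 × 14,197,824 ≈ 1,142.9 × g
Target RCF = 1,142.9 + 1,200 = 2,342.9 × g
N² = 2,342.9 / (8.0496 × 10⁻⁵) = 29,105,794
N ≈ √29,105,794 ≈ 5,395.0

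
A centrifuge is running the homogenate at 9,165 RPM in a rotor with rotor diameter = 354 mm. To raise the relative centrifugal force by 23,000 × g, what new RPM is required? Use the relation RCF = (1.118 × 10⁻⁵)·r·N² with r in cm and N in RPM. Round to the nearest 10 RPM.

≈ 14150 RPM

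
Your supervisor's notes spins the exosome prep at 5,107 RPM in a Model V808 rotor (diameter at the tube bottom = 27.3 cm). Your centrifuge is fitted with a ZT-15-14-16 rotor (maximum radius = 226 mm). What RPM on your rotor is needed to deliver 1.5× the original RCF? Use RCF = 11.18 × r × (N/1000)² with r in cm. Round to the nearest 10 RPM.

Original rotor: r = 27.3 / 2 = 13.65 cm
RCF_original = 11.18 × 13.65 × (5.107)² = 11.18 × 13.65 × 26.081449 ≈ 3,980.2 × g
Target RCF = 1.5 × 3,980.2 ≈ 5,970.3 × g
Your rotor: r = 226 mm = 22.6 cm
5,970.3 = 11.18 × 22.6 × (N/1000)²
(N/1000)² = 5,970.3 / 252.668 = 23.62903
N = 1000 × √23.62903 ≈ 4,861.0

≈ 4860 RPM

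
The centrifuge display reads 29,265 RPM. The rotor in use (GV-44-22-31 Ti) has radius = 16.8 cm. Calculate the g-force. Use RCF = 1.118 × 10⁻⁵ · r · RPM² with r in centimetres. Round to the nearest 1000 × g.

RCF = 1.118 × 10⁻⁵ × 16.8 × (29265)² = 1.118 × 10⁻⁵ × 16.8 × 856,440,225 ≈ 160,860 × g

161000 g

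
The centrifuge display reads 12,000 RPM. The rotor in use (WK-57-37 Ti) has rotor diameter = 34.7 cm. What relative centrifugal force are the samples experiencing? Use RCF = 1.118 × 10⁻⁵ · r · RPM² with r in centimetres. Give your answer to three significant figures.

r = 34.7 / 2 = 17.35 cm
RCF = 1.118 × 10⁻⁵ × 17.35 × (12000)² = 1.118 × 10⁻⁵ × 17.35 × 144,000,000 ≈ 27,932.1 × g

≈ 27900 g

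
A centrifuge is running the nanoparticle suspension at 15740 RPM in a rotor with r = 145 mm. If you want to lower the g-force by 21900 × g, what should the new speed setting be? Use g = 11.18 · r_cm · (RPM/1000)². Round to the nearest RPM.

r = 145 mm = 14.5 cm
Current RCF = 11.18 × 14.5 × (15.74)² = 11.18 × 14.5 × 247.7476 ≈ 40,162.4 × g
Target RCF = 40,162.4 − 21,900 = 18,262.4 × g
(N/1000)² = 18,262.4 / 162.11 = 112.6544
N = 1000 × √112.6544 ≈ 10,613.9

≈ 10614 RPM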